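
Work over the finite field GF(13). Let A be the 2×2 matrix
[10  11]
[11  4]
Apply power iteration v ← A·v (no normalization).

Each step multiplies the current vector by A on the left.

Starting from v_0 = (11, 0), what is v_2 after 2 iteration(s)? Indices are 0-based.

v_0 = (11, 0).
v_1 = A·v_0 = (6, 4).
v_2 = A·v_1 = (0, 4).

v_2 = (0, 4)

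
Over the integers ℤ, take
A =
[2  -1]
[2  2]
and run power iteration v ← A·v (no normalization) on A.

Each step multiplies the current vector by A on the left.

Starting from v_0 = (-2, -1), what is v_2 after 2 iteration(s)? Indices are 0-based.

v_0 = (-2, -1).
v_1 = A·v_0 = (-3, -6).
v_2 = A·v_1 = (0, -18).

v_2 = (0, -18)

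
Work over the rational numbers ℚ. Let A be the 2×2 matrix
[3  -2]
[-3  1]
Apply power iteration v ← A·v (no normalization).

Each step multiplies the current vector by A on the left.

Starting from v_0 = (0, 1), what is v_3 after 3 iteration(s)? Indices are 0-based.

v_0 = (0, 1).
v_1 = A·v_0 = (-2, 1).
v_2 = A·v_1 = (-8, 7).
v_3 = A·v_2 = (-38, 31).

v_3 = (-38, 31)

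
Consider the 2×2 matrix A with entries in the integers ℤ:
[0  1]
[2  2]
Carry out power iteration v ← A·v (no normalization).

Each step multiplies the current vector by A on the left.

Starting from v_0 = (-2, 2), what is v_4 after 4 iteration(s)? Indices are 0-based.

v_4 = (8, 24)

v_0 = (-2, 2).
v_1 = A·v_0 = (2, 0).
v_2 = A·v_1 = (0, 4).
v_3 = A·v_2 = (4, 8).
v_4 = A·v_3 = (8, 24).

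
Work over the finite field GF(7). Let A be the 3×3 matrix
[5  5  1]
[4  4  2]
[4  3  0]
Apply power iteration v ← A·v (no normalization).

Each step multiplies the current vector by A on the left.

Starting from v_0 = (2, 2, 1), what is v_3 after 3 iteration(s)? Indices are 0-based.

v_3 = (3, 0, 2)

v_0 = (2, 2, 1).
v_1 = A·v_0 = (0, 4, 0).
v_2 = A·v_1 = (6, 2, 5).
v_3 = A·v_2 = (3, 0, 2).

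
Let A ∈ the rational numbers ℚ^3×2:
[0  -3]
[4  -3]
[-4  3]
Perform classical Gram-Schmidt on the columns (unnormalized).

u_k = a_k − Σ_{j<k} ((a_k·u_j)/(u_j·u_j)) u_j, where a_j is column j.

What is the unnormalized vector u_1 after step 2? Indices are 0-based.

u_1 = (-3, 0, 0)

Step 1: u_0 = a_0 = (0, 4, -4).
Step 2: u_1 = a_1 − (-3/4)·u_0 = (-3, 0, 0).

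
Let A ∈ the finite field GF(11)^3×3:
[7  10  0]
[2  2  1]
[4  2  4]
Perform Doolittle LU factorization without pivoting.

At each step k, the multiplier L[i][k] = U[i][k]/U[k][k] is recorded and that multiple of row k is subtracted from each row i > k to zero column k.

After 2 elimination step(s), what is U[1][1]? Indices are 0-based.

U[1][1] = 7

k=0: U[0][0]=7
  eliminate (1,0): mult=5, new row 1: (0, 7, 1); set L[1][0]=5
  eliminate (2,0): mult=10, new row 2: (0, 1, 4); set L[2][0]=10
k=1: U[1][1]=7
  eliminate (2,1): mult=8, new row 2: (0, 0, 7); set L[2][1]=8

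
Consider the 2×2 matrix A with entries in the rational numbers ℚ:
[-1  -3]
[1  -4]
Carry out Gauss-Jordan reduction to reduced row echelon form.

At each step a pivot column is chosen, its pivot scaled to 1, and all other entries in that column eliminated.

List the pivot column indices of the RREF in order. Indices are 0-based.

pivot columns: 0, 1

step 1: normalize row 0 (÷-1) = (1, 3)
  row 1: subtract 1×row0 = (0, -7)
step 2: normalize row 1 (÷-7) = (0, 1)
  row 0: subtract 3×row1 = (1, 0)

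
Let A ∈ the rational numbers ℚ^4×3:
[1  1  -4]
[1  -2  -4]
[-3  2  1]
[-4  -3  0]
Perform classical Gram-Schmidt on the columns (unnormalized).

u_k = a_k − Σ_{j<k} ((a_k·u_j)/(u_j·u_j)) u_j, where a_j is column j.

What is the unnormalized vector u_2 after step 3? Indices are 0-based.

u_2 = (-1833/461, -1182/461, -657/461, -261/461)

Step 1: u_0 = a_0 = (1, 1, -3, -4).
Step 2: u_1 = a_1 − (5/27)·u_0 = (22/27, -59/27, 23/9, -61/27).
Step 3: u_2 = a_2 − (-11/27)·u_0 − (217/461)·u_1 = (-1833/461, -1182/461, -657/461, -261/461).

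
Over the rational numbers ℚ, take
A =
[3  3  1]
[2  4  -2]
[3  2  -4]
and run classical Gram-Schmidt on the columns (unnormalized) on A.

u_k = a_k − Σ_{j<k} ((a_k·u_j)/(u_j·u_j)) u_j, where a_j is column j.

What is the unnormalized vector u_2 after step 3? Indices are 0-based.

u_2 = (304/109, -114/109, -228/109)

Step 1: u_0 = a_0 = (3, 2, 3).
Step 2: u_1 = a_1 − (23/22)·u_0 = (-3/22, 21/11, -25/22).
Step 3: u_2 = a_2 − (-13/22)·u_0 − (13/109)·u_1 = (304/109, -114/109, -228/109).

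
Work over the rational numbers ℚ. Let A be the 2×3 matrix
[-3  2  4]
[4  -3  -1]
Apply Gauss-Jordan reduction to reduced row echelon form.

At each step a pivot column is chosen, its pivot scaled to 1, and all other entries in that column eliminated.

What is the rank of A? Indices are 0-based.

[1] R0 /= -3  ⇒  (1, -2/3, -4/3)
     R1 -= 4·R0  ⇒  (0, -1/3, 13/3)
[2] R1 /= -1/3  ⇒  (0, 1, -13)
     R0 -= -2/3·R1  ⇒  (1, 0, -10)

rank = 2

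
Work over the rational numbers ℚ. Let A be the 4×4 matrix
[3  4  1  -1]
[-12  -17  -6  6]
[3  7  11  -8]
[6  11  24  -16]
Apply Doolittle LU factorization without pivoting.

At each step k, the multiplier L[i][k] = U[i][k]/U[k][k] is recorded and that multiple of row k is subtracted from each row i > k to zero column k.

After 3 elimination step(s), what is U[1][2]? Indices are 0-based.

U[1][2] = -2

k=0: U[0][0]=3
  eliminate (1,0): mult=-4, new row 1: (0, -1, -2, 2); set L[1][0]=-4
  eliminate (2,0): mult=1, new row 2: (0, 3, 10, -7); set L[2][0]=1
  eliminate (3,0): mult=2, new row 3: (0, 3, 22, -14); set L[3][0]=2
k=1: U[1][1]=-1
  eliminate (2,1): mult=-3, new row 2: (0, 0, 4, -1); set L[2][1]=-3
  eliminate (3,1): mult=-3, new row 3: (0, 0, 16, -8); set L[3][1]=-3
k=2: U[2][2]=4
  eliminate (3,2): mult=4, new row 3: (0, 0, 0, -4); set L[3][2]=4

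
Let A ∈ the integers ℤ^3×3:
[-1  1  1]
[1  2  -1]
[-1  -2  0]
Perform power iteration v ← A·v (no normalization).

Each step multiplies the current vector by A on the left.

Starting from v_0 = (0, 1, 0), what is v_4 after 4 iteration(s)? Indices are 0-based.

v_0 = (0, 1, 0).
v_1 = A·v_0 = (1, 2, -2).
v_2 = A·v_1 = (-1, 7, -5).
v_3 = A·v_2 = (3, 18, -13).
v_4 = A·v_3 = (2, 52, -39).

v_4 = (2, 52, -39)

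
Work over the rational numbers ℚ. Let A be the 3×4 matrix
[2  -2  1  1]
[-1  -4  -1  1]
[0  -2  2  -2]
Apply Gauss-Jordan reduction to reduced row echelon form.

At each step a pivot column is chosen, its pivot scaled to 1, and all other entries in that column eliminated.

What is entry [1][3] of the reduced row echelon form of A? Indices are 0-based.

M[1][3] = -2/11

pivot(0,0)=2: scale R0 → (1, -1, 1/2, 1/2)
  clear (1,0): R1 −= (-1)R0 → (0, -5, -1/2, 3/2)
pivot(1,1)=-5: scale R1 → (0, 1, 1/10, -3/10)
  clear (0,1): R0 −= (-1)R1 → (1, 0, 3/5, 1/5)
  clear (2,1): R2 −= (-2)R1 → (0, 0, 11/5, -13/5)
pivot(2,2)=11/5: scale R2 → (0, 0, 1, -13/11)
  clear (0,2): R0 −= (3/5)R2 → (1, 0, 0, 10/11)
  clear (1,2): R1 −= (1/10)R2 → (0, 1, 0, -2/11)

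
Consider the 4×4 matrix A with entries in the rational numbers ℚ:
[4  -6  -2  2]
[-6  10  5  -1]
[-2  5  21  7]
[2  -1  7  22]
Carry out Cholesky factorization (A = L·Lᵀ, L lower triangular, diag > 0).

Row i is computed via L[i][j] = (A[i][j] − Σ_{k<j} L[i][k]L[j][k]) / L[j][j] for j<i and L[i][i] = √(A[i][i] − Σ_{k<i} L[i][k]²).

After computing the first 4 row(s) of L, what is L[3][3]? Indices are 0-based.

Step 1: L[0][0] = √(4) = 2.
  L[1][0] = (-6) / L[0][0] = -3.
Step 2: L[1][1] = √(1) = 1.
  L[2][0] = (-2) / L[0][0] = -1.
  L[2][1] = (2) / L[1][1] = 2.
Step 3: L[2][2] = √(16) = 4.
  L[3][0] = (2) / L[0][0] = 1.
  L[3][1] = (2) / L[1][1] = 2.
  L[3][2] = (4) / L[2][2] = 1.
Step 4: L[3][3] = √(16) = 4.

L[3][3] = 4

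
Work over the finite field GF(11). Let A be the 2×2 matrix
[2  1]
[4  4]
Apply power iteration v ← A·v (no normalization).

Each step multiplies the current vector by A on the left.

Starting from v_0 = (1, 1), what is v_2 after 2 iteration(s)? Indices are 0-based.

v_2 = (3, 0)

v_0 = (1, 1).
v_1 = A·v_0 = (3, 8).
v_2 = A·v_1 = (3, 0).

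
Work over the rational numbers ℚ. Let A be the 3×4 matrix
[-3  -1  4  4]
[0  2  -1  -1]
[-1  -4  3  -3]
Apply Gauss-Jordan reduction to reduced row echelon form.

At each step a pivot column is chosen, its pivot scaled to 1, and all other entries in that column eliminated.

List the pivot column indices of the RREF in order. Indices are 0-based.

step 1: normalize row 0 (÷-3) = (1, 1/3, -4/3, -4/3)
  row 2: subtract -1×row0 = (0, -11/3, 5/3, -13/3)
step 2: normalize row 1 (÷2) = (0, 1, -1/2, -1/2)
  row 0: subtract 1/3×row1 = (1, 0, -7/6, -7/6)
  row 2: subtract -11/3×row1 = (0, 0, -1/6, -37/6)
step 3: normalize row 2 (÷-1/6) = (0, 0, 1, 37)
  row 0: subtract -7/6×row2 = (1, 0, 0, 42)
  row 1: subtract -1/2×row2 = (0, 1, 0, 18)

pivot columns: 0, 1, 2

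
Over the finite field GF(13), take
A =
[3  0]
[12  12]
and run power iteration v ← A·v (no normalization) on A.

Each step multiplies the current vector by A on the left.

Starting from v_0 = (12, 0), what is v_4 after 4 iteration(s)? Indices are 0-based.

v_0 = (12, 0).
v_1 = A·v_0 = (10, 1).
v_2 = A·v_1 = (4, 2).
v_3 = A·v_2 = (12, 7).
v_4 = A·v_3 = (10, 7).

v_4 = (10, 7)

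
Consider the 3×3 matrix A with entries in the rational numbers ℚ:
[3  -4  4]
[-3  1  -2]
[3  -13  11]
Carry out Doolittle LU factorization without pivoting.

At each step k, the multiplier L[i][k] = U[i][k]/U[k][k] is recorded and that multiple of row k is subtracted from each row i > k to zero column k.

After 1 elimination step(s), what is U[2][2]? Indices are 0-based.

U[2][2] = 7

[col 0] pivot 3
  R1 -= -1*R0 → (0, -3, 2)  (L[1][0] := -1)
  R2 -= 1*R0 → (0, -9, 7)  (L[2][0] := 1)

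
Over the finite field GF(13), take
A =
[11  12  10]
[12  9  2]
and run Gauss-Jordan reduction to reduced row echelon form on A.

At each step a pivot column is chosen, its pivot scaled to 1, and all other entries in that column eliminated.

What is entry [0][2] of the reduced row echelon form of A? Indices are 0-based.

step 1: normalize row 0 (÷11) = (1, 7, 8)
  row 1: subtract 12×row0 = (0, 3, 10)
step 2: normalize row 1 (÷3) = (0, 1, 12)
  row 0: subtract 7×row1 = (1, 0, 2)

M[0][2] = 2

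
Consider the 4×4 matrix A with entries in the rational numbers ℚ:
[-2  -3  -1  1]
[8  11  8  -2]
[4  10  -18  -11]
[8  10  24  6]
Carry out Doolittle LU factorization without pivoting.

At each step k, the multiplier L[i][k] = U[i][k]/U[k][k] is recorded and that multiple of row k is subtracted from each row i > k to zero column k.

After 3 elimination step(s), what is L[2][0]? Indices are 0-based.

L[2][0] = -2

k=0: U[0][0]=-2
  eliminate (1,0): mult=-4, new row 1: (0, -1, 4, 2); set L[1][0]=-4
  eliminate (2,0): mult=-2, new row 2: (0, 4, -20, -9); set L[2][0]=-2
  eliminate (3,0): mult=-4, new row 3: (0, -2, 20, 10); set L[3][0]=-4
k=1: U[1][1]=-1
  eliminate (2,1): mult=-4, new row 2: (0, 0, -4, -1); set L[2][1]=-4
  eliminate (3,1): mult=2, new row 3: (0, 0, 12, 6); set L[3][1]=2
k=2: U[2][2]=-4
  eliminate (3,2): mult=-3, new row 3: (0, 0, 0, 3); set L[3][2]=-3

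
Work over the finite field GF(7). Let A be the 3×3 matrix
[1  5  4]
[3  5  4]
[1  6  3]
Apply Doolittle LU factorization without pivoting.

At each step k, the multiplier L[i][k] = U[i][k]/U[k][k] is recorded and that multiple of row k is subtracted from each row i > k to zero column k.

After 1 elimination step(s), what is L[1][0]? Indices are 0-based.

Step 1: pivot at (0,0) is 1.
  row1 ← row1 − (3)·row0  ⇒  L[1][0]=3, U row1=(0, 4, 6)
  row2 ← row2 − (1)·row0  ⇒  L[2][0]=1, U row2=(0, 1, 6)

L[1][0] = 3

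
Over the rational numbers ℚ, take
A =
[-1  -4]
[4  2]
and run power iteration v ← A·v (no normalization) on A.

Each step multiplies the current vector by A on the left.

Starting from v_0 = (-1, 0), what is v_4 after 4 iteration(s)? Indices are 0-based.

v_0 = (-1, 0).
v_1 = A·v_0 = (1, -4).
v_2 = A·v_1 = (15, -4).
v_3 = A·v_2 = (1, 52).
v_4 = A·v_3 = (-209, 108).

v_4 = (-209, 108)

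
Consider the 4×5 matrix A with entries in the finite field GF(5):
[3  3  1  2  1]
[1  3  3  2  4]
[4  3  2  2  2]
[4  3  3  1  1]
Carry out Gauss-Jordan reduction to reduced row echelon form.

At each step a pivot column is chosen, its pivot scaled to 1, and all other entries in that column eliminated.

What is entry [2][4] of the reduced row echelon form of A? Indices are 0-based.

M[2][4] = 0

pivot(0,0)=3: scale R0 → (1, 1, 2, 4, 2)
  clear (1,0): R1 −= (1)R0 → (0, 2, 1, 3, 2)
  clear (2,0): R2 −= (4)R0 → (0, 4, 4, 1, 4)
  clear (3,0): R3 −= (4)R0 → (0, 4, 0, 0, 3)
pivot(1,1)=2: scale R1 → (0, 1, 3, 4, 1)
  clear (0,1): R0 −= (1)R1 → (1, 0, 4, 0, 1)
  clear (2,1): R2 −= (4)R1 → (0, 0, 2, 0, 0)
  clear (3,1): R3 −= (4)R1 → (0, 0, 3, 4, 4)
pivot(2,2)=2: scale R2 → (0, 0, 1, 0, 0)
  clear (0,2): R0 −= (4)R2 → (1, 0, 0, 0, 1)
  clear (1,2): R1 −= (3)R2 → (0, 1, 0, 4, 1)
  clear (3,2): R3 −= (3)R2 → (0, 0, 0, 4, 4)
pivot(3,3)=4: scale R3 → (0, 0, 0, 1, 1)
  clear (1,3): R1 −= (4)R3 → (0, 1, 0, 0, 2)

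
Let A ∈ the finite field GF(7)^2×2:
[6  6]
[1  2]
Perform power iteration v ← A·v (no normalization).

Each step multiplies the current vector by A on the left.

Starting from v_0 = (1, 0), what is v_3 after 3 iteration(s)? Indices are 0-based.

v_3 = (6, 2)

v_0 = (1, 0).
v_1 = A·v_0 = (6, 1).
v_2 = A·v_1 = (0, 1).
v_3 = A·v_2 = (6, 2).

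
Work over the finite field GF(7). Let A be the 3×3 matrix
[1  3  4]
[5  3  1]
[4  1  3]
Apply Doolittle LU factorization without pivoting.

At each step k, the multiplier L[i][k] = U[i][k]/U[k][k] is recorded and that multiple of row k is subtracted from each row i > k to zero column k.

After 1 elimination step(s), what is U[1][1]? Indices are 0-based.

Step 1: pivot at (0,0) is 1.
  row1 ← row1 − (5)·row0  ⇒  L[1][0]=5, U row1=(0, 2, 2)
  row2 ← row2 − (4)·row0  ⇒  L[2][0]=4, U row2=(0, 3, 1)

U[1][1] = 2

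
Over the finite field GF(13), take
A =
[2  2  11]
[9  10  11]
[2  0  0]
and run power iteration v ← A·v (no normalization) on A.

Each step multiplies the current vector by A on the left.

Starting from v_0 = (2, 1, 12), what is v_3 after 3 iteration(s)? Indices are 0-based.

v_3 = (0, 8, 6)

v_0 = (2, 1, 12).
v_1 = A·v_0 = (8, 4, 4).
v_2 = A·v_1 = (3, 0, 3).
v_3 = A·v_2 = (0, 8, 6).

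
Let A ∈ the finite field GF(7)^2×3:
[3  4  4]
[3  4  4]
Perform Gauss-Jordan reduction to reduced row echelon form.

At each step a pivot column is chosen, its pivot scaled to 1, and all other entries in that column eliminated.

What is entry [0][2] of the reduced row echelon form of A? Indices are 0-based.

[1] R0 /= 3  ⇒  (1, 6, 6)
     R1 -= 3·R0  ⇒  (0, 0, 0)
column 1 empty below row 1
column 2 empty below row 1

M[0][2] = 6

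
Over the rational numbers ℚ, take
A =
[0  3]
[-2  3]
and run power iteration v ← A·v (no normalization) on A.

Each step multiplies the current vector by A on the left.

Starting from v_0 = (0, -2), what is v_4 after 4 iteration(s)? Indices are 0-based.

v_0 = (0, -2).
v_1 = A·v_0 = (-6, -6).
v_2 = A·v_1 = (-18, -6).
v_3 = A·v_2 = (-18, 18).
v_4 = A·v_3 = (54, 90).

v_4 = (54, 90)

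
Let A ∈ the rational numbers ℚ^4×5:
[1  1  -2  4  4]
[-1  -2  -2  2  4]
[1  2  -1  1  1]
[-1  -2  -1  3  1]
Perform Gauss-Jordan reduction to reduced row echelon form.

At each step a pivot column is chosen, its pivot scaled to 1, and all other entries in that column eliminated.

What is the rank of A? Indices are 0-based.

step 1: normalize row 0 (÷1) = (1, 1, -2, 4, 4)
  row 1: subtract -1×row0 = (0, -1, -4, 6, 8)
  row 2: subtract 1×row0 = (0, 1, 1, -3, -3)
  row 3: subtract -1×row0 = (0, -1, -3, 7, 5)
step 2: normalize row 1 (÷-1) = (0, 1, 4, -6, -8)
  row 0: subtract 1×row1 = (1, 0, -6, 10, 12)
  row 2: subtract 1×row1 = (0, 0, -3, 3, 5)
  row 3: subtract -1×row1 = (0, 0, 1, 1, -3)
step 3: normalize row 2 (÷-3) = (0, 0, 1, -1, -5/3)
  row 0: subtract -6×row2 = (1, 0, 0, 4, 2)
  row 1: subtract 4×row2 = (0, 1, 0, -2, -4/3)
  row 3: subtract 1×row2 = (0, 0, 0, 2, -4/3)
step 4: normalize row 3 (÷2) = (0, 0, 0, 1, -2/3)
  row 0: subtract 4×row3 = (1, 0, 0, 0, 14/3)
  row 1: subtract -2×row3 = (0, 1, 0, 0, -8/3)
  row 2: subtract -1×row3 = (0, 0, 1, 0, -7/3)

rank = 4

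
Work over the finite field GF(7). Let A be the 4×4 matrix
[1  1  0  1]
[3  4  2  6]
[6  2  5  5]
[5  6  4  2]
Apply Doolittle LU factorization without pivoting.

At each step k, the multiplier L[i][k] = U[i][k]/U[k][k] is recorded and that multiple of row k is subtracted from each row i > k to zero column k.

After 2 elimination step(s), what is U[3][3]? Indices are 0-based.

U[3][3] = 1

Step 1: pivot at (0,0) is 1.
  row1 ← row1 − (3)·row0  ⇒  L[1][0]=3, U row1=(0, 1, 2, 3)
  row2 ← row2 − (6)·row0  ⇒  L[2][0]=6, U row2=(0, 3, 5, 6)
  row3 ← row3 − (5)·row0  ⇒  L[3][0]=5, U row3=(0, 1, 4, 4)
Step 2: pivot at (1,1) is 1.
  row2 ← row2 − (3)·row1  ⇒  L[2][1]=3, U row2=(0, 0, 6, 4)
  row3 ← row3 − (1)·row1  ⇒  L[3][1]=1, U row3=(0, 0, 2, 1)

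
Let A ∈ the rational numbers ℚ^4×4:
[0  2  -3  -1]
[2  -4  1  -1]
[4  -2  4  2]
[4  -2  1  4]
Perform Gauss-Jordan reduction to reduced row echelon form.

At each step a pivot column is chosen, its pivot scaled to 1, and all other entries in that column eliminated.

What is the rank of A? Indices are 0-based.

step 1: exchange rows 0,1
step 1: normalize row 0 (÷2) = (1, -2, 1/2, -1/2)
  row 2: subtract 4×row0 = (0, 6, 2, 4)
  row 3: subtract 4×row0 = (0, 6, -1, 6)
step 2: normalize row 1 (÷2) = (0, 1, -3/2, -1/2)
  row 0: subtract -2×row1 = (1, 0, -5/2, -3/2)
  row 2: subtract 6×row1 = (0, 0, 11, 7)
  row 3: subtract 6×row1 = (0, 0, 8, 9)
step 3: normalize row 2 (÷11) = (0, 0, 1, 7/11)
  row 0: subtract -5/2×row2 = (1, 0, 0, 1/11)
  row 1: subtract -3/2×row2 = (0, 1, 0, 5/11)
  row 3: subtract 8×row2 = (0, 0, 0, 43/11)
step 4: normalize row 3 (÷43/11) = (0, 0, 0, 1)
  row 0: subtract 1/11×row3 = (1, 0, 0, 0)
  row 1: subtract 5/11×row3 = (0, 1, 0, 0)
  row 2: subtract 7/11×row3 = (0, 0, 1, 0)

rank = 4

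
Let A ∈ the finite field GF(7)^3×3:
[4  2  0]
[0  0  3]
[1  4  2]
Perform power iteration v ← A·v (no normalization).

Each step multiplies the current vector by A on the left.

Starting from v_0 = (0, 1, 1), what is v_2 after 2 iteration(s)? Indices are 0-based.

v_0 = (0, 1, 1).
v_1 = A·v_0 = (2, 3, 6).
v_2 = A·v_1 = (0, 4, 5).

v_2 = (0, 4, 5)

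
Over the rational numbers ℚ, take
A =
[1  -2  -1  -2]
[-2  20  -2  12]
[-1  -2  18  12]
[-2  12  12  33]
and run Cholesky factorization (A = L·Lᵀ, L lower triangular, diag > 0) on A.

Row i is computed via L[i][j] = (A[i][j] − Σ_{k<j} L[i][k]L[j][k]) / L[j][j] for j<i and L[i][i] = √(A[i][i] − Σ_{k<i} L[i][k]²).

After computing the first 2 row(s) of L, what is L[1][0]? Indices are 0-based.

Step 1: L[0][0] = √(1) = 1.
  L[1][0] = (-2) / L[0][0] = -2.
Step 2: L[1][1] = √(16) = 4.

L[1][0] = -2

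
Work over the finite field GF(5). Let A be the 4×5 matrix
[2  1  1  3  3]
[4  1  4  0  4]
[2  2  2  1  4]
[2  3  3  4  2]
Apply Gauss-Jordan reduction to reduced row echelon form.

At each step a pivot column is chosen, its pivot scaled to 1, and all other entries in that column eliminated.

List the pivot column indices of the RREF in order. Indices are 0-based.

step 1: normalize row 0 (÷2) = (1, 3, 3, 4, 4)
  row 1: subtract 4×row0 = (0, 4, 2, 4, 3)
  row 2: subtract 2×row0 = (0, 1, 1, 3, 1)
  row 3: subtract 2×row0 = (0, 2, 2, 1, 4)
step 2: normalize row 1 (÷4) = (0, 1, 3, 1, 2)
  row 0: subtract 3×row1 = (1, 0, 4, 1, 3)
  row 2: subtract 1×row1 = (0, 0, 3, 2, 4)
  row 3: subtract 2×row1 = (0, 0, 1, 4, 0)
step 3: normalize row 2 (÷3) = (0, 0, 1, 4, 3)
  row 0: subtract 4×row2 = (1, 0, 0, 0, 1)
  row 1: subtract 3×row2 = (0, 1, 0, 4, 3)
  row 3: subtract 1×row2 = (0, 0, 0, 0, 2)
skip col 3 (zero from row 3)
step 4: normalize row 3 (÷2) = (0, 0, 0, 0, 1)
  row 0: subtract 1×row3 = (1, 0, 0, 0, 0)
  row 1: subtract 3×row3 = (0, 1, 0, 4, 0)
  row 2: subtract 3×row3 = (0, 0, 1, 4, 0)

pivot columns: 0, 1, 2, 4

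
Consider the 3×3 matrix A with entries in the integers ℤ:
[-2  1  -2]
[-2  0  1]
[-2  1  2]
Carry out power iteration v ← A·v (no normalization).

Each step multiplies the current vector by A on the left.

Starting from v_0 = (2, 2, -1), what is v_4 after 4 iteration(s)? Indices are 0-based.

v_4 = (21, -68, -123)

v_0 = (2, 2, -1).
v_1 = A·v_0 = (0, -5, -4).
v_2 = A·v_1 = (3, -4, -13).
v_3 = A·v_2 = (16, -19, -36).
v_4 = A·v_3 = (21, -68, -123).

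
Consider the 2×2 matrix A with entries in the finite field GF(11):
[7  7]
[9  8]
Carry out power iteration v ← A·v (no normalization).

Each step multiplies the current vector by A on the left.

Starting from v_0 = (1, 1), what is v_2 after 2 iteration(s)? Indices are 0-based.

v_0 = (1, 1).
v_1 = A·v_0 = (3, 6).
v_2 = A·v_1 = (8, 9).

v_2 = (8, 9)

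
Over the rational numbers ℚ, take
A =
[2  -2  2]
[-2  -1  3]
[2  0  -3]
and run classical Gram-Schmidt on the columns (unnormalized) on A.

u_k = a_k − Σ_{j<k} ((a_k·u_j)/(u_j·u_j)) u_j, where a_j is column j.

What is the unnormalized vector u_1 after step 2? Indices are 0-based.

Step 1: u_0 = a_0 = (2, -2, 2).
Step 2: u_1 = a_1 − (-1/6)·u_0 = (-5/3, -4/3, 1/3).

u_1 = (-5/3, -4/3, 1/3)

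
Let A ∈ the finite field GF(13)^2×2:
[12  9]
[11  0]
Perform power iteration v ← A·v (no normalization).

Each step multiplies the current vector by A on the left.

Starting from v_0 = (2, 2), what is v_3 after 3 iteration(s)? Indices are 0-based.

v_0 = (2, 2).
v_1 = A·v_0 = (3, 9).
v_2 = A·v_1 = (0, 7).
v_3 = A·v_2 = (11, 0).

v_3 = (11, 0)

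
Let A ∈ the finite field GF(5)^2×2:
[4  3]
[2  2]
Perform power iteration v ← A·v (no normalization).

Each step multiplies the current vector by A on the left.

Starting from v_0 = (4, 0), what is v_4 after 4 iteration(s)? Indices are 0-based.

v_4 = (0, 1)

v_0 = (4, 0).
v_1 = A·v_0 = (1, 3).
v_2 = A·v_1 = (3, 3).
v_3 = A·v_2 = (1, 2).
v_4 = A·v_3 = (0, 1).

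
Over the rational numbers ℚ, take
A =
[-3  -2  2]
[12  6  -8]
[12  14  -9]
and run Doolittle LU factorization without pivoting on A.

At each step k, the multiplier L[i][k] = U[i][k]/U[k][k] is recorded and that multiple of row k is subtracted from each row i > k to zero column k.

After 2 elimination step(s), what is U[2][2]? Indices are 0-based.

[col 0] pivot -3
  R1 -= -4*R0 → (0, -2, 0)  (L[1][0] := -4)
  R2 -= -4*R0 → (0, 6, -1)  (L[2][0] := -4)
[col 1] pivot -2
  R2 -= -3*R1 → (0, 0, -1)  (L[2][1] := -3)

U[2][2] = -1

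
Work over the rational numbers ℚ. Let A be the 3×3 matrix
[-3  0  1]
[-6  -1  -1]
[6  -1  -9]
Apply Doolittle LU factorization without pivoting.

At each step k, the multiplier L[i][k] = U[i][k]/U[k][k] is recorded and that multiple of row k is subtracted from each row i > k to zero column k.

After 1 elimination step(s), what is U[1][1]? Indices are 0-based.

[col 0] pivot -3
  R1 -= 2*R0 → (0, -1, -3)  (L[1][0] := 2)
  R2 -= -2*R0 → (0, -1, -7)  (L[2][0] := -2)

U[1][1] = -1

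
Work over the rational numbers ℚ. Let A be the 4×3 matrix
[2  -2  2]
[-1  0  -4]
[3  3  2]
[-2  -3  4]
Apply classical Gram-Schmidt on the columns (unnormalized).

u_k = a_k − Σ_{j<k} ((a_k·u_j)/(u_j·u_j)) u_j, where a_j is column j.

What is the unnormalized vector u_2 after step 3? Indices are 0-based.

u_2 = (-426/275, -78/25, 562/275, 846/275)

Step 1: u_0 = a_0 = (2, -1, 3, -2).
Step 2: u_1 = a_1 − (11/18)·u_0 = (-29/9, 11/18, 7/6, -16/9).
Step 3: u_2 = a_2 − (1/3)·u_0 − (-246/275)·u_1 = (-426/275, -78/25, 562/275, 846/275).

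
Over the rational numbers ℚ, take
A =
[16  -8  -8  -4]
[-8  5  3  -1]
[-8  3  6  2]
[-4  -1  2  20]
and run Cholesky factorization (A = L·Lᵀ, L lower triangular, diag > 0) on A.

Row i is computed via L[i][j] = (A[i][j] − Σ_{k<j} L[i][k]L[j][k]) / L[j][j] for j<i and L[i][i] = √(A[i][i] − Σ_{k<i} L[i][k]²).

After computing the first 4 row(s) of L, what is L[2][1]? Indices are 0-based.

L[2][1] = -1

Step 1: L[0][0] = √(16) = 4.
  L[1][0] = (-8) / L[0][0] = -2.
Step 2: L[1][1] = √(1) = 1.
  L[2][0] = (-8) / L[0][0] = -2.
  L[2][1] = (-1) / L[1][1] = -1.
Step 3: L[2][2] = √(1) = 1.
  L[3][0] = (-4) / L[0][0] = -1.
  L[3][1] = (-3) / L[1][1] = -3.
  L[3][2] = (-3) / L[2][2] = -3.
Step 4: L[3][3] = √(1) = 1.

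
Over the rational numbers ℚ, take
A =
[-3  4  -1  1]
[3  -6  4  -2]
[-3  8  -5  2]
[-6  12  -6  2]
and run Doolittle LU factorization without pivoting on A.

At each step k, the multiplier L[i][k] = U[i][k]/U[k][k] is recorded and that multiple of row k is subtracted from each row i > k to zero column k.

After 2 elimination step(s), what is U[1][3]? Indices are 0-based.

U[1][3] = -1

[col 0] pivot -3
  R1 -= -1*R0 → (0, -2, 3, -1)  (L[1][0] := -1)
  R2 -= 1*R0 → (0, 4, -4, 1)  (L[2][0] := 1)
  R3 -= 2*R0 → (0, 4, -4, 0)  (L[3][0] := 2)
[col 1] pivot -2
  R2 -= -2*R1 → (0, 0, 2, -1)  (L[2][1] := -2)
  R3 -= -2*R1 → (0, 0, 2, -2)  (L[3][1] := -2)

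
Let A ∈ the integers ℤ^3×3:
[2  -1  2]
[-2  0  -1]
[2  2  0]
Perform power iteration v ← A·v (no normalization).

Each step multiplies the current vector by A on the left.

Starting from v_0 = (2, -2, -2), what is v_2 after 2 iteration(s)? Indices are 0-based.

v_0 = (2, -2, -2).
v_1 = A·v_0 = (2, -2, 0).
v_2 = A·v_1 = (6, -4, 0).

v_2 = (6, -4, 0)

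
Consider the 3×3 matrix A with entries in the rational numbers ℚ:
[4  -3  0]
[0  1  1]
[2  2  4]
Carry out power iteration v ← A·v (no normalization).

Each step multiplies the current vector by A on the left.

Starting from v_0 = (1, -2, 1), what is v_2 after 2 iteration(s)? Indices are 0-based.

v_2 = (43, 1, 26)

v_0 = (1, -2, 1).
v_1 = A·v_0 = (10, -1, 2).
v_2 = A·v_1 = (43, 1, 26).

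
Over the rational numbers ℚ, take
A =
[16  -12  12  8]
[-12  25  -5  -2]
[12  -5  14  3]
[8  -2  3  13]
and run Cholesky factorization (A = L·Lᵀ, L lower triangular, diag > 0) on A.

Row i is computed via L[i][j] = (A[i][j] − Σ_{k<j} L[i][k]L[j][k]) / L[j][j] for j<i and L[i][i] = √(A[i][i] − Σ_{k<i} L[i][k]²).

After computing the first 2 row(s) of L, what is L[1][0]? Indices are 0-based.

Step 1: L[0][0] = √(16) = 4.
  L[1][0] = (-12) / L[0][0] = -3.
Step 2: L[1][1] = √(16) = 4.

L[1][0] = -3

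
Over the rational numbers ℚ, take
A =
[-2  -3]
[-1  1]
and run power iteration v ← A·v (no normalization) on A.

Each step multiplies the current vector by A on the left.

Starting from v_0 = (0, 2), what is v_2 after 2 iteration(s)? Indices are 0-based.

v_2 = (6, 8)

v_0 = (0, 2).
v_1 = A·v_0 = (-6, 2).
v_2 = A·v_1 = (6, 8).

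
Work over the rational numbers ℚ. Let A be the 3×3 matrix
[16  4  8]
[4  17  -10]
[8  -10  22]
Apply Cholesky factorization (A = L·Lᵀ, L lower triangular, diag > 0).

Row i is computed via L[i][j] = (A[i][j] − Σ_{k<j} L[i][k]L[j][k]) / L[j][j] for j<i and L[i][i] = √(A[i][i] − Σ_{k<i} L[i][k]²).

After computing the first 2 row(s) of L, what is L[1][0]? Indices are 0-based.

L[1][0] = 1

Step 1: L[0][0] = √(16) = 4.
  L[1][0] = (4) / L[0][0] = 1.
Step 2: L[1][1] = √(16) = 4.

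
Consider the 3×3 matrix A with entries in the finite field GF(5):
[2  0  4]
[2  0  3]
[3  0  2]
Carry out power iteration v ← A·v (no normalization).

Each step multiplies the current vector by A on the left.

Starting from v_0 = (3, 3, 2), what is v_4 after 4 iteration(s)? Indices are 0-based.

v_0 = (3, 3, 2).
v_1 = A·v_0 = (4, 2, 3).
v_2 = A·v_1 = (0, 2, 3).
v_3 = A·v_2 = (2, 4, 1).
v_4 = A·v_3 = (3, 2, 3).

v_4 = (3, 2, 3)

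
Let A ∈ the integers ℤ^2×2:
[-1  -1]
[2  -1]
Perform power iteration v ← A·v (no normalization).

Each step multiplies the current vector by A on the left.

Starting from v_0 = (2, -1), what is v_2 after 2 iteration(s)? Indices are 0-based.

v_2 = (-4, -7)

v_0 = (2, -1).
v_1 = A·v_0 = (-1, 5).
v_2 = A·v_1 = (-4, -7).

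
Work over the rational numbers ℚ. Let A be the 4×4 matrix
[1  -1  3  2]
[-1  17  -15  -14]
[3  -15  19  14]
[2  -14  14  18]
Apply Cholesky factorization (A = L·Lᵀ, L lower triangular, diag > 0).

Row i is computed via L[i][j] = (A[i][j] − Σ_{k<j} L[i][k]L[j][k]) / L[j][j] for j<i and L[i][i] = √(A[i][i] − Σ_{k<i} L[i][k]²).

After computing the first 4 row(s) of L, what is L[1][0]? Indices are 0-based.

Step 1: L[0][0] = √(1) = 1.
  L[1][0] = (-1) / L[0][0] = -1.
Step 2: L[1][1] = √(16) = 4.
  L[2][0] = (3) / L[0][0] = 3.
  L[2][1] = (-12) / L[1][1] = -3.
Step 3: L[2][2] = √(1) = 1.
  L[3][0] = (2) / L[0][0] = 2.
  L[3][1] = (-12) / L[1][1] = -3.
  L[3][2] = (-1) / L[2][2] = -1.
Step 4: L[3][3] = √(4) = 2.

L[1][0] = -1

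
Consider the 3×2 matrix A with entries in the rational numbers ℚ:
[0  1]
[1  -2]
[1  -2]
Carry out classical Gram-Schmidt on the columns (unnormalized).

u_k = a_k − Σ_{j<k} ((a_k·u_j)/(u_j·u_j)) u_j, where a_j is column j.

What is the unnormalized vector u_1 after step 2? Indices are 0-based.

Step 1: u_0 = a_0 = (0, 1, 1).
Step 2: u_1 = a_1 − (-2)·u_0 = (1, 0, 0).

u_1 = (1, 0, 0)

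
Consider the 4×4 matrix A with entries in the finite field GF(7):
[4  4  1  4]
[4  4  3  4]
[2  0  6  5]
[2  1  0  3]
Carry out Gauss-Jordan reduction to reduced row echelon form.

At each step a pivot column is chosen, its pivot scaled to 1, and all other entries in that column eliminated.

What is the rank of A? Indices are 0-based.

rank = 4

[1] R0 /= 4  ⇒  (1, 1, 2, 1)
     R1 -= 4·R0  ⇒  (0, 0, 2, 0)
     R2 -= 2·R0  ⇒  (0, 5, 2, 3)
     R3 -= 2·R0  ⇒  (0, 6, 3, 1)
[2] R1 <-> R2
[2] R1 /= 5  ⇒  (0, 1, 6, 2)
     R0 -= 1·R1  ⇒  (1, 0, 3, 6)
     R3 -= 6·R1  ⇒  (0, 0, 2, 3)
[3] R2 /= 2  ⇒  (0, 0, 1, 0)
     R0 -= 3·R2  ⇒  (1, 0, 0, 6)
     R1 -= 6·R2  ⇒  (0, 1, 0, 2)
     R3 -= 2·R2  ⇒  (0, 0, 0, 3)
[4] R3 /= 3  ⇒  (0, 0, 0, 1)
     R0 -= 6·R3  ⇒  (1, 0, 0, 0)
     R1 -= 2·R3  ⇒  (0, 1, 0, 0)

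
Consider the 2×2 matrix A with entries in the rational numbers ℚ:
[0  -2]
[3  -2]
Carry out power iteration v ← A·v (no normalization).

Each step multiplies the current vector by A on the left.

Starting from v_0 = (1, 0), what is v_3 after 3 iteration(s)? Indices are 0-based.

v_3 = (12, -6)

v_0 = (1, 0).
v_1 = A·v_0 = (0, 3).
v_2 = A·v_1 = (-6, -6).
v_3 = A·v_2 = (12, -6).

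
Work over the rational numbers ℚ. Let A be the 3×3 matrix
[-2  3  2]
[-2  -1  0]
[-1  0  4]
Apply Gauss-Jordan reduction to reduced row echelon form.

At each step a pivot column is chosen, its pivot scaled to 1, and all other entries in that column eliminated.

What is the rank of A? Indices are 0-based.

pivot(0,0)=-2: scale R0 → (1, -3/2, -1)
  clear (1,0): R1 −= (-2)R0 → (0, -4, -2)
  clear (2,0): R2 −= (-1)R0 → (0, -3/2, 3)
pivot(1,1)=-4: scale R1 → (0, 1, 1/2)
  clear (0,1): R0 −= (-3/2)R1 → (1, 0, -1/4)
  clear (2,1): R2 −= (-3/2)R1 → (0, 0, 15/4)
pivot(2,2)=15/4: scale R2 → (0, 0, 1)
  clear (0,2): R0 −= (-1/4)R2 → (1, 0, 0)
  clear (1,2): R1 −= (1/2)R2 → (0, 1, 0)

rank = 3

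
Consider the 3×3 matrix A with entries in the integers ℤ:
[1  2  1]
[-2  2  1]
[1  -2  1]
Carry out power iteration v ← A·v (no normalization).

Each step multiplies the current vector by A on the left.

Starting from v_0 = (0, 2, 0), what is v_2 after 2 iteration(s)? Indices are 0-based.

v_0 = (0, 2, 0).
v_1 = A·v_0 = (4, 4, -4).
v_2 = A·v_1 = (8, -4, -8).

v_2 = (8, -4, -8)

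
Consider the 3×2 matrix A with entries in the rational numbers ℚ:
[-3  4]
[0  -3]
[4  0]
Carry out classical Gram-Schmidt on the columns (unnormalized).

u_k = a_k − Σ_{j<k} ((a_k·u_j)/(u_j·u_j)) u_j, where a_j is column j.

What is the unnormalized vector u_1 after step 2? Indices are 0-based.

u_1 = (64/25, -3, 48/25)

Step 1: u_0 = a_0 = (-3, 0, 4).
Step 2: u_1 = a_1 − (-12/25)·u_0 = (64/25, -3, 48/25).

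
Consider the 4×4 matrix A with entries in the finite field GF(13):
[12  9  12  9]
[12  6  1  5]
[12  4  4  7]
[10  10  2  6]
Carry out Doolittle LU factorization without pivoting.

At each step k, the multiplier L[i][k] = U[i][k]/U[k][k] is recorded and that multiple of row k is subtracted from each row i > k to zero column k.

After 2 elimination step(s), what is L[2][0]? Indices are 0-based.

L[2][0] = 1

Step 1: pivot at (0,0) is 12.
  row1 ← row1 − (1)·row0  ⇒  L[1][0]=1, U row1=(0, 10, 2, 9)
  row2 ← row2 − (1)·row0  ⇒  L[2][0]=1, U row2=(0, 8, 5, 11)
  row3 ← row3 − (3)·row0  ⇒  L[3][0]=3, U row3=(0, 9, 5, 5)
Step 2: pivot at (1,1) is 10.
  row2 ← row2 − (6)·row1  ⇒  L[2][1]=6, U row2=(0, 0, 6, 9)
  row3 ← row3 − (10)·row1  ⇒  L[3][1]=10, U row3=(0, 0, 11, 6)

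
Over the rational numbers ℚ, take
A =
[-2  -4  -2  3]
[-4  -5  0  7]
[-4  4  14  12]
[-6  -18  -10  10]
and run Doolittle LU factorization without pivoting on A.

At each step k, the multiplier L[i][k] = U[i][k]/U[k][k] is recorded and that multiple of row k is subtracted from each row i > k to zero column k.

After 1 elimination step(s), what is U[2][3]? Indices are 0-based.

U[2][3] = 6

Step 1: pivot at (0,0) is -2.
  row1 ← row1 − (2)·row0  ⇒  L[1][0]=2, U row1=(0, 3, 4, 1)
  row2 ← row2 − (2)·row0  ⇒  L[2][0]=2, U row2=(0, 12, 18, 6)
  row3 ← row3 − (3)·row0  ⇒  L[3][0]=3, U row3=(0, -6, -4, 1)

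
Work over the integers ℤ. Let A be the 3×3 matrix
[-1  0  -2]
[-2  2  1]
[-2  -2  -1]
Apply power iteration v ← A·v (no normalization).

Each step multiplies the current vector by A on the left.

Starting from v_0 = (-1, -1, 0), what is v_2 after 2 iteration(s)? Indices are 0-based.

v_2 = (-9, 2, -6)

v_0 = (-1, -1, 0).
v_1 = A·v_0 = (1, 0, 4).
v_2 = A·v_1 = (-9, 2, -6).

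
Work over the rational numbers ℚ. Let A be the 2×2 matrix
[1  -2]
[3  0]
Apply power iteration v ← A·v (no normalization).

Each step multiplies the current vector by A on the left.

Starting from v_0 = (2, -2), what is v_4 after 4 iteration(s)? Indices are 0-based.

v_4 = (-6, -126)

v_0 = (2, -2).
v_1 = A·v_0 = (6, 6).
v_2 = A·v_1 = (-6, 18).
v_3 = A·v_2 = (-42, -18).
v_4 = A·v_3 = (-6, -126).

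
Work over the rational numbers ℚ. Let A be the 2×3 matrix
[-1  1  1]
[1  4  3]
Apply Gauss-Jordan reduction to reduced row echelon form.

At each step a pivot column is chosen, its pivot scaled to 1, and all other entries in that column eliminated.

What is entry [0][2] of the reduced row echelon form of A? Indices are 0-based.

M[0][2] = -1/5

pivot(0,0)=-1: scale R0 → (1, -1, -1)
  clear (1,0): R1 −= (1)R0 → (0, 5, 4)
pivot(1,1)=5: scale R1 → (0, 1, 4/5)
  clear (0,1): R0 −= (-1)R1 → (1, 0, -1/5)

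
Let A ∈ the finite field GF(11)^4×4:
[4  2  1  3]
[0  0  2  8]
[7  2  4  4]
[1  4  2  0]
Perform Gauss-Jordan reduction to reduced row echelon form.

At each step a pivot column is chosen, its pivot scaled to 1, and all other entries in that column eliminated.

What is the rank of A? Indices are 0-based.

step 1: normalize row 0 (÷4) = (1, 6, 3, 9)
  row 2: subtract 7×row0 = (0, 4, 5, 7)
  row 3: subtract 1×row0 = (0, 9, 10, 2)
step 2: exchange rows 1,2
step 2: normalize row 1 (÷4) = (0, 1, 4, 10)
  row 0: subtract 6×row1 = (1, 0, 1, 4)
  row 3: subtract 9×row1 = (0, 0, 7, 0)
step 3: normalize row 2 (÷2) = (0, 0, 1, 4)
  row 0: subtract 1×row2 = (1, 0, 0, 0)
  row 1: subtract 4×row2 = (0, 1, 0, 5)
  row 3: subtract 7×row2 = (0, 0, 0, 5)
step 4: normalize row 3 (÷5) = (0, 0, 0, 1)
  row 1: subtract 5×row3 = (0, 1, 0, 0)
  row 2: subtract 4×row3 = (0, 0, 1, 0)

rank = 4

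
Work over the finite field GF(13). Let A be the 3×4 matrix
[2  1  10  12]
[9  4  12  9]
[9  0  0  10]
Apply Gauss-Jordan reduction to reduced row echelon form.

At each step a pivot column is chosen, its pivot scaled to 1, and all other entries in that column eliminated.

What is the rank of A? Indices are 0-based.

step 1: normalize row 0 (÷2) = (1, 7, 5, 6)
  row 1: subtract 9×row0 = (0, 6, 6, 7)
  row 2: subtract 9×row0 = (0, 2, 7, 8)
step 2: normalize row 1 (÷6) = (0, 1, 1, 12)
  row 0: subtract 7×row1 = (1, 0, 11, 0)
  row 2: subtract 2×row1 = (0, 0, 5, 10)
step 3: normalize row 2 (÷5) = (0, 0, 1, 2)
  row 0: subtract 11×row2 = (1, 0, 0, 4)
  row 1: subtract 1×row2 = (0, 1, 0, 10)

rank = 3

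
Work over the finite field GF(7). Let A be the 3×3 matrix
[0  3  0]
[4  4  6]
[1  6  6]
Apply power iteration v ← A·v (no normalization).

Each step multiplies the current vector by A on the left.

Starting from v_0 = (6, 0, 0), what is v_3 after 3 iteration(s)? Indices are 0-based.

v_3 = (4, 6, 5)

v_0 = (6, 0, 0).
v_1 = A·v_0 = (0, 3, 6).
v_2 = A·v_1 = (2, 6, 5).
v_3 = A·v_2 = (4, 6, 5).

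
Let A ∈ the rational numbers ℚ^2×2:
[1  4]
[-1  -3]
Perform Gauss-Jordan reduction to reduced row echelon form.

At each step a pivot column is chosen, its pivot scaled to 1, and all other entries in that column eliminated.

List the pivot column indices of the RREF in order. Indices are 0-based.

pivot(0,0)=1: scale R0 → (1, 4)
  clear (1,0): R1 −= (-1)R0 → (0, 1)
pivot(1,1)=1: scale R1 → (0, 1)
  clear (0,1): R0 −= (4)R1 → (1, 0)

pivot columns: 0, 1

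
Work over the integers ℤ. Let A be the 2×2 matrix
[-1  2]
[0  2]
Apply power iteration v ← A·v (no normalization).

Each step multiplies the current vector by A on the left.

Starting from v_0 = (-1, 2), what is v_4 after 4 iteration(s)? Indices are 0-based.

v_0 = (-1, 2).
v_1 = A·v_0 = (5, 4).
v_2 = A·v_1 = (3, 8).
v_3 = A·v_2 = (13, 16).
v_4 = A·v_3 = (19, 32).

v_4 = (19, 32)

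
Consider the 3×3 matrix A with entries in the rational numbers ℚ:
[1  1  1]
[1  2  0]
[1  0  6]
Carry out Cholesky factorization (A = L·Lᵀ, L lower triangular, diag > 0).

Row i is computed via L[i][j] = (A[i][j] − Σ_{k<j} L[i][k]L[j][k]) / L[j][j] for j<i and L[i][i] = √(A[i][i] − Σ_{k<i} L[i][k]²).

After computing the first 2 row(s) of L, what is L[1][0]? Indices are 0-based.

L[1][0] = 1

Step 1: L[0][0] = √(1) = 1.
  L[1][0] = (1) / L[0][0] = 1.
Step 2: L[1][1] = √(1) = 1.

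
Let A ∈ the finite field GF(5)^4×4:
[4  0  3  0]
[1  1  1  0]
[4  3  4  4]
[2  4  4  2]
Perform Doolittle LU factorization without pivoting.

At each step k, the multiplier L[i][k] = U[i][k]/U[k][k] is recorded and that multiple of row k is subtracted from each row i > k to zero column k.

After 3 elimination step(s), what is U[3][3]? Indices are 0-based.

U[3][3] = 3

Step 1: pivot at (0,0) is 4.
  row1 ← row1 − (4)·row0  ⇒  L[1][0]=4, U row1=(0, 1, 4, 0)
  row2 ← row2 − (1)·row0  ⇒  L[2][0]=1, U row2=(0, 3, 1, 4)
  row3 ← row3 − (3)·row0  ⇒  L[3][0]=3, U row3=(0, 4, 0, 2)
Step 2: pivot at (1,1) is 1.
  row2 ← row2 − (3)·row1  ⇒  L[2][1]=3, U row2=(0, 0, 4, 4)
  row3 ← row3 − (4)·row1  ⇒  L[3][1]=4, U row3=(0, 0, 4, 2)
Step 3: pivot at (2,2) is 4.
  row3 ← row3 − (1)·row2  ⇒  L[3][2]=1, U row3=(0, 0, 0, 3)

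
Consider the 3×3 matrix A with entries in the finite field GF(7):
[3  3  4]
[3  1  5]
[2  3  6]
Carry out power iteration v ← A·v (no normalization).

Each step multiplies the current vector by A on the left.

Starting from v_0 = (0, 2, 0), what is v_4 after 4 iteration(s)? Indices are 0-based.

v_4 = (1, 0, 1)

v_0 = (0, 2, 0).
v_1 = A·v_0 = (6, 2, 6).
v_2 = A·v_1 = (6, 1, 5).
v_3 = A·v_2 = (6, 2, 3).
v_4 = A·v_3 = (1, 0, 1).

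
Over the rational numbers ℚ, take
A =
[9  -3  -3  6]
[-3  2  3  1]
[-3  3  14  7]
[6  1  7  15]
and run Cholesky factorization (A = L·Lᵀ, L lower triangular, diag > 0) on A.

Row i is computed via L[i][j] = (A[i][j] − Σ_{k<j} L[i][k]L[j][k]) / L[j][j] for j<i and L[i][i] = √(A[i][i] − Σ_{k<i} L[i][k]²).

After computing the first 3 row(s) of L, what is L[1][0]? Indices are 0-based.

L[1][0] = -1

Step 1: L[0][0] = √(9) = 3.
  L[1][0] = (-3) / L[0][0] = -1.
Step 2: L[1][1] = √(1) = 1.
  L[2][0] = (-3) / L[0][0] = -1.
  L[2][1] = (2) / L[1][1] = 2.
Step 3: L[2][2] = √(9) = 3.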